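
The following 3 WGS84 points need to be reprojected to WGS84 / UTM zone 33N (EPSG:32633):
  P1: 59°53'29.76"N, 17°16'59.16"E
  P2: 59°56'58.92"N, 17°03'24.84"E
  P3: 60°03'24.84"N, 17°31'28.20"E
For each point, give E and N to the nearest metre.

P1: E 627746 m, N 6641541 m; P2: E 614891 m, N 6647595 m; P3: E 640546 m, N 6660432 m

UTM zone 33N: λ₀ = 15°, k₀ = 0.9996.
P1 (59.8916°, 17.2831°) → (627745.609, 6641541.246) m.
P2 (59.9497°, 17.0569°) → (614890.932, 6647594.779) m.
P3 (60.0569°, 17.5245°) → (640546.076, 6660431.694) m.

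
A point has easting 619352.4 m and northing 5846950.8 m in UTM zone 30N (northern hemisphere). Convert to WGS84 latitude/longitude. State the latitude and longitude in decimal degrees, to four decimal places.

Zone 30N: λ₀ = -3°, k₀ = 0.9996, false easting 500000 m.
Meridian distance M = (N − FN)/k₀ = 5849290.5 m.
Inverse transverse Mercator on WGS84 gives φ = 52.75919980°, λ = -1.23129989°.

lat 52.7592°, lon -1.2313°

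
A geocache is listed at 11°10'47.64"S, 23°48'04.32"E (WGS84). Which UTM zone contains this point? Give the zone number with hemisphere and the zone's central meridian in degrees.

Zone 34S, central meridian 21°

UTM zone = ⌊(λ + 180)/6⌋ + 1; 23.8012° ∈ [18°, 24°) → zone 34.
Hemisphere: S (φ < 0).
Central meridian λ₀ = 6×34 − 183 = 21°.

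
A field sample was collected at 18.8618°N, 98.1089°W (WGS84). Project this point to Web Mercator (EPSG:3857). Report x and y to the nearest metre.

Web Mercator is spherical with R = a = 6378137 m.
x = R·λ = 6378137 × -1.712323331 = -10921432.790 m.
y = R·ln tan(π/4 + φ/2) = 6378137 × 0.335312936 = 2138671.842 m.

x -10921433 m, y 2138672 m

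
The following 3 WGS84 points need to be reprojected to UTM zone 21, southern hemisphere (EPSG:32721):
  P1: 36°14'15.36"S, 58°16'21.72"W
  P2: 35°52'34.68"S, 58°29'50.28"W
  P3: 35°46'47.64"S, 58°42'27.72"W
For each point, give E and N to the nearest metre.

UTM zone 21S: λ₀ = -57°, k₀ = 0.9996.
P1 (-36.2376°, -58.2727°) → (385636.783, 5988946.800) m.
P2 (-35.8763°, -58.4973°) → (364836.618, 6028736.405) m.
P3 (-35.7799°, -58.7077°) → (345655.228, 6039118.353) m.

P1: E 385637 m, N 5988947 m; P2: E 364837 m, N 6028736 m; P3: E 345655 m, N 6039118 m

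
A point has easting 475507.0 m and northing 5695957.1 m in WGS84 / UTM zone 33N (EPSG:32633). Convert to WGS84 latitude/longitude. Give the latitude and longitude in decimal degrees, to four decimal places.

lat 51.4143°, lon 14.6478°

Zone 33N: λ₀ = 15°, k₀ = 0.9996, false easting 500000 m.
Meridian distance M = (N − FN)/k₀ = 5698236.4 m.
Inverse transverse Mercator on WGS84 gives φ = 51.41430001°, λ = 14.64779937°.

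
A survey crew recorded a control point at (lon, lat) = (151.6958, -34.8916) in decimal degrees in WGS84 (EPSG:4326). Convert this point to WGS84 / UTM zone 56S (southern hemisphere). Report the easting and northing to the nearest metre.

E 380829 m, N 6138202 m

Zone 56 central meridian λ₀ = 6×56 − 183 = 153°; Δλ = -1.3042°.
Transverse Mercator on WGS84 with k₀ = 0.9996 gives E = 380829.270 m, N = 6138202.049 m.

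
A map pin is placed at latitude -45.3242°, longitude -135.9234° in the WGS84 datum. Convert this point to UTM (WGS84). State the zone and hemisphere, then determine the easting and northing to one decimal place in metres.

Zone 8S: E 427633.6 m, N 4980619.4 m

Longitude -135.9234° lies in the 6° band [-138°, -132°), giving zone 8; latitude is south of the equator, so 8S.
Zone 8 central meridian λ₀ = 6×8 − 183 = -135°; Δλ = -0.9234°.
Transverse Mercator on WGS84 with k₀ = 0.9996 gives E = 427633.578 m, N = 4980619.374 m.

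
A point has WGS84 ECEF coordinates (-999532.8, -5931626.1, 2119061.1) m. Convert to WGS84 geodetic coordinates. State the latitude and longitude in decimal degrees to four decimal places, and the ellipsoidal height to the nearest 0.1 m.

λ = atan2(Y, X) = -99.56500035°; p = √(X²+Y²) = 6015251.8 m.
Bowring's method on WGS84 (a = 6378137 m, b = 6356752.314 m) gives φ = 19.52729954°, h = 1826.041 m.

lat 19.5273°, lon -99.5650°, h 1826.0 m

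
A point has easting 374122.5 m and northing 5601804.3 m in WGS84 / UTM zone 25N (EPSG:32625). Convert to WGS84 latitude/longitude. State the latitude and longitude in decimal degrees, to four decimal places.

lat 50.5546°, lon -34.7770°

Zone 25N: λ₀ = -33°, k₀ = 0.9996, false easting 500000 m.
Meridian distance M = (N − FN)/k₀ = 5604045.9 m.
Inverse transverse Mercator on WGS84 gives φ = 50.55460045°, λ = -34.77699991°.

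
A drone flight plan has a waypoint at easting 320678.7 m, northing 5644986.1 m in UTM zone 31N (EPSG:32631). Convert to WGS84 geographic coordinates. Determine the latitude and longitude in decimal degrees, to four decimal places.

lat 50.9286°, lon 0.4482°

Zone 31N: λ₀ = 3°, k₀ = 0.9996, false easting 500000 m.
Meridian distance M = (N − FN)/k₀ = 5647245.0 m.
Inverse transverse Mercator on WGS84 gives φ = 50.92859991°, λ = 0.44820031°.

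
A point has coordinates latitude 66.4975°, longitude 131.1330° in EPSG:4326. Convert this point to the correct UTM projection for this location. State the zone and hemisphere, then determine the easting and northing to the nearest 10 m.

Longitude 131.1330° lies in the 6° band [126°, 132°), giving zone 52; latitude is north of the equator, so 52N.
Zone 52 central meridian λ₀ = 6×52 − 183 = 129°; Δλ = +2.1330°.
Transverse Mercator on WGS84 with k₀ = 0.9996 gives E = 594905.003 m, N = 7376984.857 m.

Zone 52N: E 594910 m, N 7376980 m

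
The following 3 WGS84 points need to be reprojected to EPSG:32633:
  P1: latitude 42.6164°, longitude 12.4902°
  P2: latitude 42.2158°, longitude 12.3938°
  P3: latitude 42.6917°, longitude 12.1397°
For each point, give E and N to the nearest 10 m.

UTM zone 33N: λ₀ = 15°, k₀ = 0.9996.
P1 (42.6164°, 12.4902°) → (294156.782, 4721271.707) m.
P2 (42.2158°, 12.3938°) → (284884.187, 4677025.267) m.
P3 (42.6917°, 12.1397°) → (265691.451, 4730546.874) m.

P1: E 294160 m, N 4721270 m; P2: E 284880 m, N 4677030 m; P3: E 265690 m, N 4730550 m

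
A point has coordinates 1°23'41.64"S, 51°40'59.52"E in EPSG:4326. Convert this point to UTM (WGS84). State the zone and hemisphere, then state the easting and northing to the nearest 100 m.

Zone 39S: E 576000 m, N 9845800 m

Longitude 51.6832° lies in the 6° band [48°, 54°), giving zone 39; latitude is south of the equator, so 39S.
Zone 39 central meridian λ₀ = 6×39 − 183 = 51°; Δλ = +0.6832°.
Transverse Mercator on WGS84 with k₀ = 0.9996 gives E = 576002.488 m, N = 9845810.302 m.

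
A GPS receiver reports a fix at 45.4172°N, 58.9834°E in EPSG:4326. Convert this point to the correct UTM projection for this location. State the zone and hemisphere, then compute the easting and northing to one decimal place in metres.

Zone 40N: E 655183.3 m, N 5031211.2 m

Longitude 58.9834° lies in the 6° band [54°, 60°), giving zone 40; latitude is north of the equator, so 40N.
Zone 40 central meridian λ₀ = 6×40 − 183 = 57°; Δλ = +1.9834°.
Transverse Mercator on WGS84 with k₀ = 0.9996 gives E = 655183.251 m, N = 5031211.166 m.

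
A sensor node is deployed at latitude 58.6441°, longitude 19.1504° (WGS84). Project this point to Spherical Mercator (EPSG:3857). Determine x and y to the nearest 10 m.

x 2131810 m, y 8103860 m

Web Mercator is spherical with R = a = 6378137 m.
x = R·λ = 6378137 × 0.334237533 = 2131812.776 m.
y = R·ln tan(π/4 + φ/2) = 6378137 × 1.270568137 = 8103857.646 m.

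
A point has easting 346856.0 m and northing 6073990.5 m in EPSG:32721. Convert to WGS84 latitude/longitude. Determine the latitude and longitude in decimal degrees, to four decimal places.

lat -35.4658°, lon -58.6878°

Zone 21S: λ₀ = -57°, k₀ = 0.9996, false easting 500000 m, false northing 10000000 m.
Meridian distance M = (N − FN)/k₀ = -3927580.5 m.
Inverse transverse Mercator on WGS84 gives φ = -35.46580016°, λ = -58.68780035°.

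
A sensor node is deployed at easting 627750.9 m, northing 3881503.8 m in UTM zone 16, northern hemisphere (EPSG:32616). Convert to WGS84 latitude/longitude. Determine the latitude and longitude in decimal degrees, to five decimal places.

Zone 16N: λ₀ = -87°, k₀ = 0.9996, false easting 500000 m.
Meridian distance M = (N − FN)/k₀ = 3883057.0 m.
Inverse transverse Mercator on WGS84 gives φ = 35.06820017°, λ = -85.59889983°.

lat 35.06820°, lon -85.59890°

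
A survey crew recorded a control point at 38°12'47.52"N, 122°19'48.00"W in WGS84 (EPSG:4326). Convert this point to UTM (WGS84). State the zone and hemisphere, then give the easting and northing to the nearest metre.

Zone 10N: E 558654 m, N 4229683 m

Longitude -122.3300° lies in the 6° band [-126°, -120°), giving zone 10; latitude is north of the equator, so 10N.
Zone 10 central meridian λ₀ = 6×10 − 183 = -123°; Δλ = +0.6700°.
Transverse Mercator on WGS84 with k₀ = 0.9996 gives E = 558653.818 m, N = 4229682.578 m.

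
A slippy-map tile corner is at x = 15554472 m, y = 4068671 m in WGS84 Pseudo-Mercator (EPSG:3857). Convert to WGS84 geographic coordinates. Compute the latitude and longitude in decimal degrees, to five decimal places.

lat 34.29640°, lon 139.72820°

R = 6378137 m. λ = x/R = 139.72819934°.
φ = 2·arctan(exp(y/R)) − 90° = 2·arctan(1.89252) − 90° = 34.29639940°.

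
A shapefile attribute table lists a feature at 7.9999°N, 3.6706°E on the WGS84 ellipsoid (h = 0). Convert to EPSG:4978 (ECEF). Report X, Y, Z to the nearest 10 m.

X 6303520 m, Y 404380 m, Z 881770 m

WGS84: a = 6378137 m, e² = 0.006694380; N(φ) = a/√(1−e²sin²φ) = 6378550.539 m.
X = (N+h)·cosφ·cosλ = 6303518.854 m; Y = (N+h)·cosφ·sinλ = 404382.356 m; Z = (N(1−e²)+h)·sinφ = 881768.955 m.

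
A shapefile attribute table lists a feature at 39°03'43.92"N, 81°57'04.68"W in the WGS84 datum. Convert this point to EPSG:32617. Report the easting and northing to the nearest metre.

Zone 17 central meridian λ₀ = 6×17 − 183 = -81°; Δλ = -0.9513°.
Transverse Mercator on WGS84 with k₀ = 0.9996 gives E = 417696.648 m, N = 4324109.605 m.

E 417697 m, N 4324110 m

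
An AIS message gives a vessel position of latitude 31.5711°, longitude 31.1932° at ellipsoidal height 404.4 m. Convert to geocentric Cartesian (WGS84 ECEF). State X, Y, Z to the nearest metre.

WGS84: a = 6378137 m, e² = 0.006694380; N(φ) = a/√(1−e²sin²φ) = 6383997.020 m.
X = (N+h)·cosφ·cosλ = 4653048.374 m; Y = (N+h)·cosφ·sinλ = 2817231.533 m; Z = (N(1−e²)+h)·sinφ = 3320217.955 m.

X 4653048 m, Y 2817232 m, Z 3320218 m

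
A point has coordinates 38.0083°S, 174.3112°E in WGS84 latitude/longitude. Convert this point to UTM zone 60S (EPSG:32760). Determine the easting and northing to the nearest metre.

Zone 60 central meridian λ₀ = 6×60 − 183 = 177°; Δλ = -2.6888°.
Transverse Mercator on WGS84 with k₀ = 0.9996 gives E = 263936.014 m, N = 5789851.847 m.

E 263936 m, N 5789852 m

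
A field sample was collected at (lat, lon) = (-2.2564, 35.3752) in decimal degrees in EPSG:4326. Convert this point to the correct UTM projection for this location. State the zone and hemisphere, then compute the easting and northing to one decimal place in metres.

Longitude 35.3752° lies in the 6° band [30°, 36°), giving zone 36; latitude is south of the equator, so 36S.
Zone 36 central meridian λ₀ = 6×36 − 183 = 33°; Δλ = +2.3752°.
Transverse Mercator on WGS84 with k₀ = 0.9996 gives E = 764172.685 m, N = 9750383.032 m.

Zone 36S: E 764172.7 m, N 9750383.0 m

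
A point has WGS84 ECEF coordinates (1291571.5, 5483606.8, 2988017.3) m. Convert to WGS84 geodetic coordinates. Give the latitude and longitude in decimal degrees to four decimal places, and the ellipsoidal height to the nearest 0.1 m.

lat 28.1004°, lon 76.7465°, h 3593.6 m

λ = atan2(Y, X) = 76.74650055°; p = √(X²+Y²) = 5633657.8 m.
Bowring's method on WGS84 (a = 6378137 m, b = 6356752.314 m) gives φ = 28.10039958°, h = 3593.616 m.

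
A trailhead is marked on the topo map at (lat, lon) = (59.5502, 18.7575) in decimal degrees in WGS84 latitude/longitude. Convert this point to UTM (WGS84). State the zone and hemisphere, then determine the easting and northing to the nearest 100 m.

Zone 34N: E 373200 m, N 6603500 m

Longitude 18.7575° lies in the 6° band [18°, 24°), giving zone 34; latitude is north of the equator, so 34N.
Zone 34 central meridian λ₀ = 6×34 − 183 = 21°; Δλ = -2.2425°.
Transverse Mercator on WGS84 with k₀ = 0.9996 gives E = 373240.278 m, N = 6603458.608 m.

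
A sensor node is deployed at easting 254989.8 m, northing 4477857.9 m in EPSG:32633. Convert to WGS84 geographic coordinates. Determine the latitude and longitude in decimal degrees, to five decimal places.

Zone 33N: λ₀ = 15°, k₀ = 0.9996, false easting 500000 m.
Meridian distance M = (N − FN)/k₀ = 4479649.8 m.
Inverse transverse Mercator on WGS84 gives φ = 40.41530033°, λ = 12.11229945°.

lat 40.41530°, lon 12.11230°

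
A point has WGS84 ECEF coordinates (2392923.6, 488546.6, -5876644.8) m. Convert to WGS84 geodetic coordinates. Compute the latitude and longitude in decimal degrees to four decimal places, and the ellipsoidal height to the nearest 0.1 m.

lat -67.5686°, lon 11.5391°, h 4050.3 m

λ = atan2(Y, X) = 11.53909938°; p = √(X²+Y²) = 2442286.0 m.
Bowring's method on WGS84 (a = 6378137 m, b = 6356752.314 m) gives φ = -67.56859978°, h = 4050.318 m.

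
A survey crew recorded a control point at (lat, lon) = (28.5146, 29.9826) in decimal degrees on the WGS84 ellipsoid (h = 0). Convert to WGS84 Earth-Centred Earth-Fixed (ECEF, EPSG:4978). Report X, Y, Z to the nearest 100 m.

X 4858100 m, Y 2802900 m, Z 3026700 m

WGS84: a = 6378137 m, e² = 0.006694380; N(φ) = a/√(1−e²sin²φ) = 6383007.851 m.
X = (N+h)·cosφ·cosλ = 4858145.640 m; Y = (N+h)·cosφ·sinλ = 2802884.895 m; Z = (N(1−e²)+h)·sinφ = 3026738.719 m.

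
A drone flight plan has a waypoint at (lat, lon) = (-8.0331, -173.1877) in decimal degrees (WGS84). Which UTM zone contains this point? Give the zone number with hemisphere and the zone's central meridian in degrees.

UTM zone = ⌊(λ + 180)/6⌋ + 1; -173.1877° ∈ [-174°, -168°) → zone 2.
Hemisphere: S (φ < 0).
Central meridian λ₀ = 6×2 − 183 = -171°.

Zone 2S, central meridian -171°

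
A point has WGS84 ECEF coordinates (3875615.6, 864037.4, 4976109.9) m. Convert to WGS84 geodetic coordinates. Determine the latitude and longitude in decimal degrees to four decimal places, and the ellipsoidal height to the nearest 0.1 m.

λ = atan2(Y, X) = 12.56809991°; p = √(X²+Y²) = 3970762.8 m.
Bowring's method on WGS84 (a = 6378137 m, b = 6356752.314 m) gives φ = 51.59879996°, h = 1163.684 m.

lat 51.5988°, lon 12.5681°, h 1163.7 m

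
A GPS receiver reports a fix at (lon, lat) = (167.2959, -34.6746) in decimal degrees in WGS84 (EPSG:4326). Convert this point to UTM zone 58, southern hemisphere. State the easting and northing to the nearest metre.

E 710351 m, N 6160643 m

Zone 58 central meridian λ₀ = 6×58 − 183 = 165°; Δλ = +2.2959°.
Transverse Mercator on WGS84 with k₀ = 0.9996 gives E = 710350.685 m, N = 6160643.146 m.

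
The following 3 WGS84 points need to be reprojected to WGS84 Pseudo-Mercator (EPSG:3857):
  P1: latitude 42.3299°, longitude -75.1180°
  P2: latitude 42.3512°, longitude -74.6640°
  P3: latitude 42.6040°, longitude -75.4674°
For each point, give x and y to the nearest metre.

P1: x -8362098 m, y 5210526 m; P2: x -8311558 m, y 5213734 m; P3: x -8400993 m, y 5251890 m

Web Mercator: x = R·λ, y = R·ln tan(π/4+φ/2), R = 6378137 m.
P1 (42.3299°, -75.1180°) → (-8362097.509, 5210525.683) m.
P2 (42.3512°, -74.6640°) → (-8311558.461, 5213733.544) m.
P3 (42.6040°, -75.4674°) → (-8400992.539, 5251889.542) m.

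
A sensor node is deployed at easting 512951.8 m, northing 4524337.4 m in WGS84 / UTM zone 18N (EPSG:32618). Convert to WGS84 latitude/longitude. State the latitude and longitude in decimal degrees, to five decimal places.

Zone 18N: λ₀ = -75°, k₀ = 0.9996, false easting 500000 m.
Meridian distance M = (N − FN)/k₀ = 4526147.9 m.
Inverse transverse Mercator on WGS84 gives φ = 40.87000037°, λ = -74.84629967°.

lat 40.87000°, lon -74.84630°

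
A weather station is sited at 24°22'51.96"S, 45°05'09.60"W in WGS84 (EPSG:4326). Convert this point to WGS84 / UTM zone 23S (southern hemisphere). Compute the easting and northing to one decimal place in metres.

Zone 23 central meridian λ₀ = 6×23 − 183 = -45°; Δλ = -0.0860°.
Transverse Mercator on WGS84 with k₀ = 0.9996 gives E = 491278.797 m, N = 7303576.634 m.

E 491278.8 m, N 7303576.6 m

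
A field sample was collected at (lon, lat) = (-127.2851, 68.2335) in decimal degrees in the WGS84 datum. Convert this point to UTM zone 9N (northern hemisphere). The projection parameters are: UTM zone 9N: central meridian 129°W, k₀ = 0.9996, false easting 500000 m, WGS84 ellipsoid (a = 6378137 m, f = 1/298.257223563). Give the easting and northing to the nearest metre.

E 570960 m, N 7569884 m

Zone 9 central meridian λ₀ = 6×9 − 183 = -129°; Δλ = +1.7149°.
Transverse Mercator on WGS84 with k₀ = 0.9996 gives E = 570960.316 m, N = 7569884.165 m.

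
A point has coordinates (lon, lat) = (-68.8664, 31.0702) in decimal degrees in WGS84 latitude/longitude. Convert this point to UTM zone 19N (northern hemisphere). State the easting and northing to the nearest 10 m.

Zone 19 central meridian λ₀ = 6×19 − 183 = -69°; Δλ = +0.1336°.
Transverse Mercator on WGS84 with k₀ = 0.9996 gives E = 512744.918 m, N = 3437389.568 m.

E 512740 m, N 3437390 m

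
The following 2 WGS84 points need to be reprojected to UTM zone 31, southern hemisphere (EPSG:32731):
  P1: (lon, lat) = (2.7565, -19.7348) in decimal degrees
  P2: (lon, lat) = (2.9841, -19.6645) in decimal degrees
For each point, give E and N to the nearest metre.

P1: E 474486 m, N 7817847 m; P2: E 498333 m, N 7825644 m

UTM zone 31S: λ₀ = 3°, k₀ = 0.9996.
P1 (-19.7348°, 2.7565°) → (474486.182, 7817846.982) m.
P2 (-19.6645°, 2.9841°) → (498333.282, 7825644.348) m.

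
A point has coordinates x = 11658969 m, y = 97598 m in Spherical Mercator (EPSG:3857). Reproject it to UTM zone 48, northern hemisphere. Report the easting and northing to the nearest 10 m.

Web Mercator inverse (R = 6378137 m) → φ = 0.87670354°, λ = 104.73430050°.
UTM 48N forward: E = 470437.629 m, N = 96903.207 m.

E 470440 m, N 96900 m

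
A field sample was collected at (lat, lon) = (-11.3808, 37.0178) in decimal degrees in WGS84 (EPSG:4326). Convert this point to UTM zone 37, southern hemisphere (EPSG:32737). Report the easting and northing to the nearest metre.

E 283699 m, N 8741176 m

Zone 37 central meridian λ₀ = 6×37 − 183 = 39°; Δλ = -1.9822°.
Transverse Mercator on WGS84 with k₀ = 0.9996 gives E = 283699.496 m, N = 8741176.265 m.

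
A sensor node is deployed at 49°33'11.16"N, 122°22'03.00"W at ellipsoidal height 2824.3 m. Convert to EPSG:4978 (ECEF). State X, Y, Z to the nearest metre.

X -2220434 m, Y -3503236 m, Z 4832840 m

WGS84: a = 6378137 m, e² = 0.006694380; N(φ) = a/√(1−e²sin²φ) = 6390536.871 m.
X = (N+h)·cosφ·cosλ = -2220434.474 m; Y = (N+h)·cosφ·sinλ = -3503235.615 m; Z = (N(1−e²)+h)·sinφ = 4832839.558 m.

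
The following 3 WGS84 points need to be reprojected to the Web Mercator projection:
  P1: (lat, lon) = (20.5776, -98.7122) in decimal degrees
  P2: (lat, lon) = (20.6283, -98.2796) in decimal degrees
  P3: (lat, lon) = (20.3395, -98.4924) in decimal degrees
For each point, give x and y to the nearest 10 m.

P1: x -10988590 m, y 2341580 m; P2: x -10940440 m, y 2347610 m; P3: x -10964120 m, y 2313290 m

Web Mercator: x = R·λ, y = R·ln tan(π/4+φ/2), R = 6378137 m.
P1 (20.5776°, -98.7122°) → (-10988591.839, 2341582.580) m.
P2 (20.6283°, -98.2796°) → (-10940435.027, 2347612.119) m.
P3 (20.3395°, -98.4924°) → (-10964123.815, 2313293.030) m.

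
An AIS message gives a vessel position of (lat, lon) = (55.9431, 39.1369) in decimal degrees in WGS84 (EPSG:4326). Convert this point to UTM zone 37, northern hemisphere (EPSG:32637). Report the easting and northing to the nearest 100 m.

Zone 37 central meridian λ₀ = 6×37 − 183 = 39°; Δλ = +0.1369°.
Transverse Mercator on WGS84 with k₀ = 0.9996 gives E = 508550.691 m, N = 6199755.264 m.

E 508600 m, N 6199800 m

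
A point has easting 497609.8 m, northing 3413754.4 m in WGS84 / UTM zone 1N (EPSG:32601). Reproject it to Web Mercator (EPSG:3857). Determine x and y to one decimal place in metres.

Unproject from UTM 1N (λ₀ = -177°) → φ = 30.85700013°, λ = -177.02499994°.
Web Mercator (R = 6378137 m): x = -19706332.851 m, y = 3614191.781 m.

x -19706332.9 m, y 3614191.8 m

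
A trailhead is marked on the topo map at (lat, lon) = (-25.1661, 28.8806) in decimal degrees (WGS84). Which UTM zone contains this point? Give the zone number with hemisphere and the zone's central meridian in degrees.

UTM zone = ⌊(λ + 180)/6⌋ + 1; 28.8806° ∈ [24°, 30°) → zone 35.
Hemisphere: S (φ < 0).
Central meridian λ₀ = 6×35 − 183 = 27°.

Zone 35S, central meridian 27°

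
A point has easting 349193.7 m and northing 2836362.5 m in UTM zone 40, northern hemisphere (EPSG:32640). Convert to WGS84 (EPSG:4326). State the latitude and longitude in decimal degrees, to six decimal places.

lat 25.637200°, lon 55.497800°

Zone 40N: λ₀ = 57°, k₀ = 0.9996, false easting 500000 m.
Meridian distance M = (N − FN)/k₀ = 2837497.5 m.
Inverse transverse Mercator on WGS84 gives φ = 25.63719969°, λ = 55.49780024°.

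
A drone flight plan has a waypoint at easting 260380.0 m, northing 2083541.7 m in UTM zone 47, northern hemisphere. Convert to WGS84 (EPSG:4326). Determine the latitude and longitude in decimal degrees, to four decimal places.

Zone 47N: λ₀ = 99°, k₀ = 0.9996, false easting 500000 m.
Meridian distance M = (N − FN)/k₀ = 2084375.5 m.
Inverse transverse Mercator on WGS84 gives φ = 18.82990003°, λ = 96.72610003°.

lat 18.8299°, lon 96.7261°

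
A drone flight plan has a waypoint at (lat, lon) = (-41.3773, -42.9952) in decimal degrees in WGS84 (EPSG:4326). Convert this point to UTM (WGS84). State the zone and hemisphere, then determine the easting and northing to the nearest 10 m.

Longitude -42.9952° lies in the 6° band [-48°, -42°), giving zone 23; latitude is south of the equator, so 23S.
Zone 23 central meridian λ₀ = 6×23 − 183 = -45°; Δλ = +2.0048°.
Transverse Mercator on WGS84 with k₀ = 0.9996 gives E = 667645.989 m, N = 5417418.505 m.

Zone 23S: E 667650 m, N 5417420 m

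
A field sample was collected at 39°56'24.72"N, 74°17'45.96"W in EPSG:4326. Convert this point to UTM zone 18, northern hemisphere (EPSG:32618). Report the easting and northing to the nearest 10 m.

E 560140 m, N 4421360 m

Zone 18 central meridian λ₀ = 6×18 − 183 = -75°; Δλ = +0.7039°.
Transverse Mercator on WGS84 with k₀ = 0.9996 gives E = 560137.342 m, N = 4421357.198 m.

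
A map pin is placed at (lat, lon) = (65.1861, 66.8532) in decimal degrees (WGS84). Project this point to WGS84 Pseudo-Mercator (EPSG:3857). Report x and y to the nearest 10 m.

Web Mercator is spherical with R = a = 6378137 m.
x = R·λ = 6378137 × 1.166808455 = 7442064.182 m.
y = R·ln tan(π/4 + φ/2) = 6378137 × 1.514166702 = 9657562.667 m.

x 7442060 m, y 9657560 m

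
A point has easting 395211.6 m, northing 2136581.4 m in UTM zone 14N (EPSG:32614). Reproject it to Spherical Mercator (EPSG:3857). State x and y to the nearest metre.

x -11131671 m, y 2192694 m

Unproject from UTM 14N (λ₀ = -99°) → φ = 19.32039970°, λ = -99.99750042°.
Web Mercator (R = 6378137 m): x = -11131670.827 m, y = 2192694.349 m.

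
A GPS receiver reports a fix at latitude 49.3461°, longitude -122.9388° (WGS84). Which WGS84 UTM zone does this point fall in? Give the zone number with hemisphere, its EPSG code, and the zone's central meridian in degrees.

UTM zone = ⌊(λ + 180)/6⌋ + 1; -122.9388° ∈ [-126°, -120°) → zone 10.
Hemisphere: N (φ ≥ 0).
Central meridian λ₀ = 6×10 − 183 = -123°.
EPSG code: 32610.

Zone 10N (EPSG:32610), central meridian -123°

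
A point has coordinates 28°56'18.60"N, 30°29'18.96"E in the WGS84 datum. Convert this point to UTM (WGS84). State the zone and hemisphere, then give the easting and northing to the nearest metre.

Longitude 30.4886° lies in the 6° band [30°, 36°), giving zone 36; latitude is north of the equator, so 36N.
Zone 36 central meridian λ₀ = 6×36 − 183 = 33°; Δλ = -2.5114°.
Transverse Mercator on WGS84 with k₀ = 0.9996 gives E = 255203.176 m, N = 3203769.000 m.

Zone 36N: E 255203 m, N 3203769 m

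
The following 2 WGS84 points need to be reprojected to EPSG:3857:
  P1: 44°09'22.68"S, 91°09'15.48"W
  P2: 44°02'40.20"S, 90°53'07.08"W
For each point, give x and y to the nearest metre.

P1: x -10147250 m, y -5489662 m; P2: x -10117305 m, y -5472331 m

Web Mercator: x = R·λ, y = R·ln tan(π/4+φ/2), R = 6378137 m.
P1 (-44.1563°, -91.1543°) → (-10147250.260, -5489661.914) m.
P2 (-44.0445°, -90.8853°) → (-10117305.317, -5472331.245) m.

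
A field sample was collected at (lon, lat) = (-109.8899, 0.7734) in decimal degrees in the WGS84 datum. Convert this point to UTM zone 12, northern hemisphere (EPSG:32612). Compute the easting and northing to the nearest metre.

E 623523 m, N 85500 m

Zone 12 central meridian λ₀ = 6×12 − 183 = -111°; Δλ = +1.1101°.
Transverse Mercator on WGS84 with k₀ = 0.9996 gives E = 623522.936 m, N = 85500.143 m.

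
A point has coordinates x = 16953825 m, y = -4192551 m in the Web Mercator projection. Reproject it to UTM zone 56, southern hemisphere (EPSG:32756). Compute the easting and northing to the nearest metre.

E 436178 m, N 6103366 m

Web Mercator inverse (R = 6378137 m) → φ = -35.21069688°, λ = 152.29880122°.
UTM 56S forward: E = 436178.361 m, N = 6103365.865 m.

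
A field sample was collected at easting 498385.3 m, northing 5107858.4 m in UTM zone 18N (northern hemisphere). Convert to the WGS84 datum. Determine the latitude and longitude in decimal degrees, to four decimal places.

lat 46.1243°, lon -75.0209°

Zone 18N: λ₀ = -75°, k₀ = 0.9996, false easting 500000 m.
Meridian distance M = (N − FN)/k₀ = 5109902.4 m.
Inverse transverse Mercator on WGS84 gives φ = 46.12429966°, λ = -75.02089990°.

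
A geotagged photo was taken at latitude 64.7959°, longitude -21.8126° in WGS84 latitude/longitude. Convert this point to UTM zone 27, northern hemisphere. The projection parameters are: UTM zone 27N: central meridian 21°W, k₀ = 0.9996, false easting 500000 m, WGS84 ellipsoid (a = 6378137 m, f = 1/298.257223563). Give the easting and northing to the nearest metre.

E 461389 m, N 7185956 m

Zone 27 central meridian λ₀ = 6×27 − 183 = -21°; Δλ = -0.8126°.
Transverse Mercator on WGS84 with k₀ = 0.9996 gives E = 461389.191 m, N = 7185956.095 m.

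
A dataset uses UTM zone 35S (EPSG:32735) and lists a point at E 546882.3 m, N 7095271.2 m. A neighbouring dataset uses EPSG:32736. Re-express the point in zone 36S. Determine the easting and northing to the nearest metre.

UTM 35S → geographic: φ = -26.26149975°, λ = 27.46950029°.
UTM 36S (λ₀ = 33°) forward: E = -52774.061 m, N = 7083527.597 m.

E -52774 m, N 7083528 m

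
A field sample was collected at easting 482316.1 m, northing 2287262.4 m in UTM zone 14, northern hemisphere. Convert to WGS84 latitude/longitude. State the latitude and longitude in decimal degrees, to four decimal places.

Zone 14N: λ₀ = -99°, k₀ = 0.9996, false easting 500000 m.
Meridian distance M = (N − FN)/k₀ = 2288177.7 m.
Inverse transverse Mercator on WGS84 gives φ = 20.68469980°, λ = -99.16979975°.

lat 20.6847°, lon -99.1698°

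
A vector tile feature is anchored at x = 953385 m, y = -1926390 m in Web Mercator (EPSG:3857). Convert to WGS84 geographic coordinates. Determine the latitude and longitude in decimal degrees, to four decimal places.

lat -17.0478°, lon 8.5644°

R = 6378137 m. λ = x/R = 8.56440317°.
φ = 2·arctan(exp(y/R)) − 90° = 2·arctan(0.73932) − 90° = -17.04780042°.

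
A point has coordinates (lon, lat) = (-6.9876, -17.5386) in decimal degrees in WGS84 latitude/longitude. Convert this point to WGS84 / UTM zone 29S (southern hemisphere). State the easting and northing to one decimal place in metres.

E 713621.3 m, N 8059729.9 m

Zone 29 central meridian λ₀ = 6×29 − 183 = -9°; Δλ = +2.0124°.
Transverse Mercator on WGS84 with k₀ = 0.9996 gives E = 713621.293 m, N = 8059729.914 m.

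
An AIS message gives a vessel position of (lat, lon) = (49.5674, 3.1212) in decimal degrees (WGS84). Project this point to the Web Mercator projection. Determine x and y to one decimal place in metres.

x 347450.4 m, y 6371691.5 m

Web Mercator is spherical with R = a = 6378137 m.
x = R·λ = 6378137 × 0.054475217 = 347450.395 m.
y = R·ln tan(π/4 + φ/2) = 6378137 × 0.998989437 = 6371691.492 m.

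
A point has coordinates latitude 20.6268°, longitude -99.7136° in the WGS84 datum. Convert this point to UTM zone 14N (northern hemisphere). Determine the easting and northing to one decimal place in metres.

E 425652.2 m, N 2281008.6 m

Zone 14 central meridian λ₀ = 6×14 − 183 = -99°; Δλ = -0.7136°.
Transverse Mercator on WGS84 with k₀ = 0.9996 gives E = 425652.163 m, N = 2281008.579 m.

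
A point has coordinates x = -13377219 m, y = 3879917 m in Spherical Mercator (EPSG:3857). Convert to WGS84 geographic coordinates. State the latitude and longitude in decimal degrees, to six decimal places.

R = 6378137 m. λ = x/R = -120.16960287°.
φ = 2·arctan(exp(y/R)) − 90° = 2·arctan(1.83733) − 90° = 32.88399995°.

lat 32.884000°, lon -120.169603°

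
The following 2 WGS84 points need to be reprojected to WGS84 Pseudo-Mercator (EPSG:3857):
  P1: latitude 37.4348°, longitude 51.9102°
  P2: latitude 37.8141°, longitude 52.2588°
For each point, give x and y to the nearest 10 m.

Web Mercator: x = R·λ, y = R·ln tan(π/4+φ/2), R = 6378137 m.
P1 (37.4348°, 51.9102°) → (5778617.031, 4499886.835) m.
P2 (37.8141°, 52.2588°) → (5817423.005, 4553197.561) m.

P1: x 5778620 m, y 4499890 m; P2: x 5817420 m, y 4553200 m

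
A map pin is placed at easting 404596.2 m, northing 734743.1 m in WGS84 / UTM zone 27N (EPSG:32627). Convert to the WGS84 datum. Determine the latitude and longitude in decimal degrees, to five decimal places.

lat 6.64640°, lon -21.86310°

Zone 27N: λ₀ = -21°, k₀ = 0.9996, false easting 500000 m.
Meridian distance M = (N − FN)/k₀ = 735037.1 m.
Inverse transverse Mercator on WGS84 gives φ = 6.64640023°, λ = -21.86310024°.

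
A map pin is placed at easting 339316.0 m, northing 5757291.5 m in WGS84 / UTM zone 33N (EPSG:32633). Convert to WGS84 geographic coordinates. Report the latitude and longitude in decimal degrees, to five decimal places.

lat 51.94310°, lon 12.66220°

Zone 33N: λ₀ = 15°, k₀ = 0.9996, false easting 500000 m.
Meridian distance M = (N − FN)/k₀ = 5759595.3 m.
Inverse transverse Mercator on WGS84 gives φ = 51.94310000°, λ = 12.66219964°.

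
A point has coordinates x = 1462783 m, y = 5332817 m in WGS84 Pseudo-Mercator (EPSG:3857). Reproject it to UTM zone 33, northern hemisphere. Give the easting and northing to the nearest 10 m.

Web Mercator inverse (R = 6378137 m) → φ = 43.13679714°, λ = 13.14040326°.
UTM 33N forward: E = 348762.252 m, N = 4777684.479 m.

E 348760 m, N 4777680 m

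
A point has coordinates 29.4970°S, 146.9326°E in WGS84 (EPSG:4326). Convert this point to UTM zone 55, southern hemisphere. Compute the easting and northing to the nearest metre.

E 493467 m, N 6736947 m

Zone 55 central meridian λ₀ = 6×55 − 183 = 147°; Δλ = -0.0674°.
Transverse Mercator on WGS84 with k₀ = 0.9996 gives E = 493466.893 m, N = 6736947.107 m.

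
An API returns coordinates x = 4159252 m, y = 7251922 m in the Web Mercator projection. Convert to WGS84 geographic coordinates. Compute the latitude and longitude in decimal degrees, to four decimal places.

lat 54.4295°, lon 37.3632°

R = 6378137 m. λ = x/R = 37.36319642°.
φ = 2·arctan(exp(y/R)) − 90° = 2·arctan(3.11739) − 90° = 54.42950124°.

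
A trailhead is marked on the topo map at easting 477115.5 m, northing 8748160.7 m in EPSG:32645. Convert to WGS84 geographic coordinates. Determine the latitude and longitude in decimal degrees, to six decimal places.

Zone 45N: λ₀ = 87°, k₀ = 0.9996, false easting 500000 m.
Meridian distance M = (N − FN)/k₀ = 8751661.4 m.
Inverse transverse Mercator on WGS84 gives φ = 78.80270020°, λ = 85.94429967°.

lat 78.802700°, lon 85.944300°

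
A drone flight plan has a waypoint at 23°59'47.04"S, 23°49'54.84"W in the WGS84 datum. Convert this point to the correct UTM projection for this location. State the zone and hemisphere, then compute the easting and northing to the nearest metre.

Longitude -23.8319° lies in the 6° band [-24°, -18°), giving zone 27; latitude is south of the equator, so 27S.
Zone 27 central meridian λ₀ = 6×27 − 183 = -21°; Δλ = -2.8319°.
Transverse Mercator on WGS84 with k₀ = 0.9996 gives E = 211877.346 m, N = 7343274.730 m.

Zone 27S: E 211877 m, N 7343275 m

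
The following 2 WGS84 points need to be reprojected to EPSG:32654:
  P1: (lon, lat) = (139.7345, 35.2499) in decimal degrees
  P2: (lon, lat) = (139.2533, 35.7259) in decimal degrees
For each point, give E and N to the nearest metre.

P1: E 384870 m, N 3901490 m; P2: E 342023 m, N 3954954 m

UTM zone 54N: λ₀ = 141°, k₀ = 0.9996.
P1 (35.2499°, 139.7345°) → (384870.065, 3901490.474) m.
P2 (35.7259°, 139.2533°) → (342023.268, 3954953.765) m.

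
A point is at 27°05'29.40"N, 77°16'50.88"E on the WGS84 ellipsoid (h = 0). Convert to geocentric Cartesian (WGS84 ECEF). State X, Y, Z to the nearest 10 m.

X 1251080 m, Y 5542840 m, Z 2887250 m

WGS84: a = 6378137 m, e² = 0.006694380; N(φ) = a/√(1−e²sin²φ) = 6382569.383 m.
X = (N+h)·cosφ·cosλ = 1251084.363 m; Y = (N+h)·cosφ·sinλ = 5542837.860 m; Z = (N(1−e²)+h)·sinφ = 2887245.445 m.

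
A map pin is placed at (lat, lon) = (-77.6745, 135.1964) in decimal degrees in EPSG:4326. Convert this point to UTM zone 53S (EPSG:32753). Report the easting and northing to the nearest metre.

E 504680 m, N 1377948 m

Zone 53 central meridian λ₀ = 6×53 − 183 = 135°; Δλ = +0.1964°.
Transverse Mercator on WGS84 with k₀ = 0.9996 gives E = 504680.122 m, N = 1377948.122 m.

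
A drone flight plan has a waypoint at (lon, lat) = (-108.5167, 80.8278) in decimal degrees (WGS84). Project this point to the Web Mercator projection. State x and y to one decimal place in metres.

x -12080023.8 m, y 16092410.7 m

Web Mercator is spherical with R = a = 6378137 m.
x = R·λ = 6378137 × -1.893973708 = -12080023.787 m.
y = R·ln tan(π/4 + φ/2) = 6378137 × 2.523058174 = 16092410.693 m.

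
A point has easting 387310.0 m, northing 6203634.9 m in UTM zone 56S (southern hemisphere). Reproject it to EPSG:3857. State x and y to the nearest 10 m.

Unproject from UTM 56S (λ₀ = 153°) → φ = -34.30240034°, λ = 151.77539997°.
Web Mercator (R = 6378137 m): x = 16895560.240 m, y = -4069479.641 m.

x 16895560 m, y -4069480 m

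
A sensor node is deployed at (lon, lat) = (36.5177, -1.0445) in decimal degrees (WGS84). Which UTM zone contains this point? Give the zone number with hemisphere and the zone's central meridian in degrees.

UTM zone = ⌊(λ + 180)/6⌋ + 1; 36.5177° ∈ [36°, 42°) → zone 37.
Hemisphere: S (φ < 0).
Central meridian λ₀ = 6×37 − 183 = 39°.

Zone 37S, central meridian 39°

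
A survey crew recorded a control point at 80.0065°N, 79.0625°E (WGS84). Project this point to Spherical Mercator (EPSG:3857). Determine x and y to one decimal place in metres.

x 8801197.2 m, y 15542879.3 m

Web Mercator is spherical with R = a = 6378137 m.
x = R·λ = 6378137 × 1.379900940 = 8801197.241 m.
y = R·ln tan(π/4 + φ/2) = 6378137 × 2.436899576 = 15542879.349 m.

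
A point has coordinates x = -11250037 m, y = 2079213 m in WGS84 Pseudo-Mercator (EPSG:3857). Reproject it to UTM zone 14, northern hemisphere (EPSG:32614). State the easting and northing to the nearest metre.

Web Mercator inverse (R = 6378137 m) → φ = 18.35559838°, λ = -101.06080184°.
UTM 14N forward: E = 282241.674 m, N = 2030761.915 m.

E 282242 m, N 2030762 m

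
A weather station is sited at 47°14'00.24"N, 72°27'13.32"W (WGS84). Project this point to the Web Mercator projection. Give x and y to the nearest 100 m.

Web Mercator is spherical with R = a = 6378137 m.
x = R·λ = 6378137 × -1.264555620 = -8065508.990 m.
y = R·ln tan(π/4 + φ/2) = 6378137 × 0.937617748 = 5980254.453 m.

x -8065500 m, y 5980300 m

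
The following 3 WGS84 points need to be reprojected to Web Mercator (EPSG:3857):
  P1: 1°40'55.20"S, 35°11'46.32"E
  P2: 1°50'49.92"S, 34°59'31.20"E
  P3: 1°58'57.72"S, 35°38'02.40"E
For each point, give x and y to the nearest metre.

Web Mercator: x = R·λ, y = R·ln tan(π/4+φ/2), R = 6378137 m.
P1 (-1.6820°, 35.1962°) → (3918023.062, -187266.283) m.
P2 (-1.8472°, 34.9920°) → (3895291.622, -205664.995) m.
P3 (-1.9827°, 35.6340°) → (3966758.735, -220757.218) m.

P1: x 3918023 m, y -187266 m; P2: x 3895292 m, y -205665 m; P3: x 3966759 m, y -220757 m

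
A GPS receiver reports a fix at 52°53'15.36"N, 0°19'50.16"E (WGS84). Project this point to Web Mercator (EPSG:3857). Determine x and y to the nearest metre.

x 36802 m, y 6962234 m

Web Mercator is spherical with R = a = 6378137 m.
x = R·λ = 6378137 × 0.005770059 = 36802.224 m.
y = R·ln tan(π/4 + φ/2) = 6378137 × 1.091577990 = 6962233.965 m.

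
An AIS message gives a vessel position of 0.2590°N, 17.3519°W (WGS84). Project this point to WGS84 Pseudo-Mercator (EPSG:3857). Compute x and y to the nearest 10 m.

x -1931600 m, y 28830 m

Web Mercator is spherical with R = a = 6378137 m.
x = R·λ = 6378137 × -0.302847786 = -1931604.672 m.
y = R·ln tan(π/4 + φ/2) = 6378137 × 0.004520418 = 28831.846 m.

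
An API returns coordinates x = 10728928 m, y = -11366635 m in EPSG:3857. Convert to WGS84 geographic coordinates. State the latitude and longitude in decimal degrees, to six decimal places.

lat -70.895499°, lon 96.379600°

R = 6378137 m. λ = x/R = 96.37960005°.
φ = 2·arctan(exp(y/R)) − 90° = 2·arctan(0.16828) − 90° = -70.89549881°.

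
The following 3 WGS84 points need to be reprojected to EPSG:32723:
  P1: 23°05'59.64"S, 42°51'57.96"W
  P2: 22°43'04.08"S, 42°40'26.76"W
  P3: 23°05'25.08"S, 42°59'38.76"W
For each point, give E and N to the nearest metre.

UTM zone 23S: λ₀ = -45°, k₀ = 0.9996.
P1 (-23.0999°, -42.8661°) → (718559.281, 7443823.970) m.
P2 (-22.7178°, -42.6741°) → (738900.766, 7485845.772) m.
P3 (-23.0903°, -42.9941°) → (705459.961, 7445073.110) m.

P1: E 718559 m, N 7443824 m; P2: E 738901 m, N 7485846 m; P3: E 705460 m, N 7445073 m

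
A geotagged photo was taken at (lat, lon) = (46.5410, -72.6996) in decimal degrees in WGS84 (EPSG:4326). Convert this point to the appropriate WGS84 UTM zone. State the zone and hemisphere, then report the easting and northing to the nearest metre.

Longitude -72.6996° lies in the 6° band [-78°, -72°), giving zone 18; latitude is north of the equator, so 18N.
Zone 18 central meridian λ₀ = 6×18 − 183 = -75°; Δλ = +2.3004°.
Transverse Mercator on WGS84 with k₀ = 0.9996 gives E = 676378.822 m, N = 5156729.959 m.

Zone 18N: E 676379 m, N 5156730 m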